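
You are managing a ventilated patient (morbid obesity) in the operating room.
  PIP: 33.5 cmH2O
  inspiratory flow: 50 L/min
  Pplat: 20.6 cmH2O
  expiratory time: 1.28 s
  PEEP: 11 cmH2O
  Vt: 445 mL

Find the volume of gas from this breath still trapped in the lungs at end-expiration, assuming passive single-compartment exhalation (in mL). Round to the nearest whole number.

75

Flow: 50 L/min ÷ 60 = 0.8333 L/s.
R = (PIP − Pplat)/V̇ = (33.5 − 20.6) / 0.8333 = 12.9/0.8333 = 15.481 cmH2O·s/L.
C = Vt/(Pplat − PEEP) = 445.0 / (20.6 − 11) = 445.0/9.6 = 46.354 mL/cmH2O.
τ = R × C = 15.481 × 0.04635 L/cmH2O = 0.7175 s.
Fraction remaining = e^(−Te/τ) = e^(−1.28/0.7175) = 0.168.
Trapped volume = 445.0 × 0.168 = 74.76 mL.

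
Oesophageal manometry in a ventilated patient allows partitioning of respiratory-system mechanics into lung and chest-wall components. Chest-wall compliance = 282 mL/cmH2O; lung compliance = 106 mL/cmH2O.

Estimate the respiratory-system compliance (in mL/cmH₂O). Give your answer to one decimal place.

Lung and chest wall are elastances in series: 1/Crs = 1/CL + 1/Ccw.
1/Crs = 1/106 + 1/282 = 0.01298.
Crs = 77.042 mL/cmH2O.

77.0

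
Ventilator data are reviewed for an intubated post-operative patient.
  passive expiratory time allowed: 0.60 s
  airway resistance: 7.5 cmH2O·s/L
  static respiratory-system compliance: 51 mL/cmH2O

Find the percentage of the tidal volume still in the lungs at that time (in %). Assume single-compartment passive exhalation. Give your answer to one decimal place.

20.8

τ = R × C = 7.5 × 51 mL/cmH2O = 7.5 × 0.051 L/cmH2O = 0.3825 s.
Passive exhalation: V(t)/V₀ = e^(−t/τ) = e^(−0.60/0.3825) = 0.2083.
Fraction remaining = 0.2083 → 20.83%.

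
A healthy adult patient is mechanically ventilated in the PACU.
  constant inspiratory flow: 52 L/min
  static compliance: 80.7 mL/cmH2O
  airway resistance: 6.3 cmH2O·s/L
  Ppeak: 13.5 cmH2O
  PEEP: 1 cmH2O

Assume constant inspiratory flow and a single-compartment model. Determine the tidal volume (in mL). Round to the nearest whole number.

568

Flow: 52 L/min ÷ 60 = 0.8667 L/s.
Equation of motion (constant flow): PIP = Vt/C + R·V̇ + PEEP.
Vt/C = PIP − R·V̇ − PEEP = 13.5 − 5.46 − 1 = 7.04 cmH2O.
Vt = C × 7.04 = 80.7 × 7.04 = 568.13 mL.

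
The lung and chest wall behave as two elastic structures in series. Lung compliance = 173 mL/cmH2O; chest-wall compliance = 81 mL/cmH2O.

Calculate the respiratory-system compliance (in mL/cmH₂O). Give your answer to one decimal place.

Lung and chest wall are elastances in series: 1/Crs = 1/CL + 1/Ccw.
1/Crs = 1/173 + 1/81 = 0.01813.
Crs = 55.157 mL/cmH2O.

55.2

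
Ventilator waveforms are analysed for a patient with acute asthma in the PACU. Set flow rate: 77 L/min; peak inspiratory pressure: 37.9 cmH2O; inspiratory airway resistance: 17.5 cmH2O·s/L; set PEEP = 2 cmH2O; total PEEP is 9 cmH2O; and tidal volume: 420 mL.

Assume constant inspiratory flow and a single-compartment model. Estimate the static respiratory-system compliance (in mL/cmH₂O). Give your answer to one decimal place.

Flow: 77 L/min ÷ 60 = 1.2833 L/s.
Total PEEP = 9 cmH2O (set 2 + intrinsic 7); this is the baseline alveolar pressure.
Equation of motion (constant flow): PIP = Vt/C + R·V̇ + PEEP.
Vt/C = PIP − R·V̇ − PEEP = 37.9 − 17.5×1.2833 − 9 = 37.9 − 22.458 − 9 = 6.442 cmH2O.
C = Vt / 6.442 = 420 / 6.442 = 65.197 mL/cmH2O.

65.2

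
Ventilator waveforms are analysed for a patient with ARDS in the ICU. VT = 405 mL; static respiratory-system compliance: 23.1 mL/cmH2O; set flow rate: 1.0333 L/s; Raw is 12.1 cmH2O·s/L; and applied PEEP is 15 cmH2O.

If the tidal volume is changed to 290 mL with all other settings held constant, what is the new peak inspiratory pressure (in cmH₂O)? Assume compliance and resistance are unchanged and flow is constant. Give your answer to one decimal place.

40.1

PIP = Vt/C + R·V̇ + PEEP (constant-flow equation of motion).
Only the elastic term changes: ΔPIP = ΔVt / C = (290 − 405) / 23.1 = -4.978 cmH2O.
Original PIP = 405/23.1 + 12.1×1.0333 + 15 = 45.035 cmH2O; new PIP = 45.035 + (-4.978) = 40.057 cmH2O.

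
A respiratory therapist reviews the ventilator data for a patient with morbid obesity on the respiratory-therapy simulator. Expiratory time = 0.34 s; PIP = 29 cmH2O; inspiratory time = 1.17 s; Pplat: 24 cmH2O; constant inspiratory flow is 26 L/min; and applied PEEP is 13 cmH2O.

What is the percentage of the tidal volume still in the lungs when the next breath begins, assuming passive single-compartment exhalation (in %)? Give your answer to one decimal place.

Flow: 26 L/min ÷ 60 = 0.4333 L/s.
Vt = flow × Ti = 0.4333 L/s × 1.17 s × 1000 mL/L = 506.96 mL.
R = (PIP − Pplat)/V̇ = (29 − 24) / 0.4333 = 5.0/0.4333 = 11.539 cmH2O·s/L.
C = Vt/(Pplat − PEEP) = 506.96 / (24 − 13) = 506.96/11.0 = 46.087 mL/cmH2O.
τ = R × C = 11.539 × 0.04609 L/cmH2O = 0.5318 s.
Fraction remaining at end-expiration = e^(−Te/τ) = e^(−0.34/0.5318) = 0.5276 → 52.76%.

52.8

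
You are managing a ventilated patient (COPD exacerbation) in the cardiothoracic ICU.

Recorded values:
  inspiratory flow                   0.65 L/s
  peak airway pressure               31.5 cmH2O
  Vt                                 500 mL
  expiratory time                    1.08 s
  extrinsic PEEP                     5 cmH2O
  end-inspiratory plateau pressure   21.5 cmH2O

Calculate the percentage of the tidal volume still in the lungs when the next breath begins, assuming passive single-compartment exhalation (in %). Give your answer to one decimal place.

R = (PIP − Pplat)/V̇ = (31.5 − 21.5) / 0.65 = 10.0/0.65 = 15.385 cmH2O·s/L.
C = Vt/(Pplat − PEEP) = 500.0 / (21.5 − 5) = 500.0/16.5 = 30.303 mL/cmH2O.
τ = R × C = 15.385 × 0.0303 L/cmH2O = 0.4662 s.
Fraction remaining at end-expiration = e^(−Te/τ) = e^(−1.08/0.4662) = 0.09861 → 9.861%.

9.9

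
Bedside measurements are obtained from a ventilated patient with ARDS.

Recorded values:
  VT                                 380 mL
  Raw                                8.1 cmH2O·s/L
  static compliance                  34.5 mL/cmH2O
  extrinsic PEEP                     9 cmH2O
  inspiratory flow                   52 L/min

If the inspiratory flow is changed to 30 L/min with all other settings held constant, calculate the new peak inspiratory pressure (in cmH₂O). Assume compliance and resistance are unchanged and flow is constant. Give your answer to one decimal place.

24.1

Flow: 52 L/min ÷ 60 = 0.8667 L/s.
New flow: 30 L/min ÷ 60 = 0.5 L/s.
PIP = Vt/C + R·V̇ + PEEP (constant-flow equation of motion).
Only the resistive term changes: ΔPIP = R × ΔV̇ = 8.1 × (0.5 − 0.8667) = 8.1 × -0.3667 = -2.97 cmH2O.
Original PIP = 380/34.5 + 8.1×0.8667 + 9 = 27.035 cmH2O; new PIP = 27.035 + (-2.97) = 24.065 cmH2O.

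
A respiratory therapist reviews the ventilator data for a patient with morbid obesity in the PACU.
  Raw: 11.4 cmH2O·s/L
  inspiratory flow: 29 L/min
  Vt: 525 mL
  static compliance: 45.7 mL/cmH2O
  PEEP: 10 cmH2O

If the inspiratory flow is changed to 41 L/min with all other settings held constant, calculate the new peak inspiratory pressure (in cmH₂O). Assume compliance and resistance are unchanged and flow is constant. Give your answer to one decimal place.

Flow: 29 L/min ÷ 60 = 0.4833 L/s.
New flow: 41 L/min ÷ 60 = 0.6833 L/s.
PIP = Vt/C + R·V̇ + PEEP (constant-flow equation of motion).
Only the resistive term changes: ΔPIP = R × ΔV̇ = 11.4 × (0.6833 − 0.4833) = 11.4 × 0.2 = 2.28 cmH2O.
Original PIP = 525/45.7 + 11.4×0.4833 + 10 = 26.998 cmH2O; new PIP = 26.998 + (2.28) = 29.278 cmH2O.

29.3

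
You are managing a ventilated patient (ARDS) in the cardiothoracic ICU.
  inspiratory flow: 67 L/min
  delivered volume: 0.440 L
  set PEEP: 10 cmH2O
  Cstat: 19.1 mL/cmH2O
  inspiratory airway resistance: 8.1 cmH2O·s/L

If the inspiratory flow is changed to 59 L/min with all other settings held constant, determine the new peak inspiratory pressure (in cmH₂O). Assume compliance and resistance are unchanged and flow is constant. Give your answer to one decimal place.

41.0

Flow: 67 L/min ÷ 60 = 1.1167 L/s.
New flow: 59 L/min ÷ 60 = 0.9833 L/s.
PIP = Vt/C + R·V̇ + PEEP (constant-flow equation of motion).
Only the resistive term changes: ΔPIP = R × ΔV̇ = 8.1 × (0.9833 − 1.1167) = 8.1 × -0.1334 = -1.081 cmH2O.
Original PIP = 440/19.1 + 8.1×1.1167 + 10 = 42.082 cmH2O; new PIP = 42.082 + (-1.081) = 41.001 cmH2O.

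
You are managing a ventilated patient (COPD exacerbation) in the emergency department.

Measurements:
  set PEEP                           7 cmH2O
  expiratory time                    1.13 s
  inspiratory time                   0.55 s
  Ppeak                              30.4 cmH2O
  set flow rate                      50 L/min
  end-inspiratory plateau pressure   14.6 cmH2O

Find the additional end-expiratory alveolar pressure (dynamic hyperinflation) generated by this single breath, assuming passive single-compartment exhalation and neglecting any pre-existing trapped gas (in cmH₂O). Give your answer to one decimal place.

Flow: 50 L/min ÷ 60 = 0.8333 L/s.
Vt = flow × Ti = 0.8333 L/s × 0.55 s × 1000 mL/L = 458.32 mL.
R = (PIP − Pplat)/V̇ = (30.4 − 14.6) / 0.8333 = 15.8/0.8333 = 18.961 cmH2O·s/L.
C = Vt/(Pplat − PEEP) = 458.32 / (14.6 − 7) = 458.32/7.6 = 60.305 mL/cmH2O.
τ = R × C = 18.961 × 0.06031 L/cmH2O = 1.144 s.
Fraction remaining = e^(−Te/τ) = e^(−1.13/1.144) = 0.3724; trapped volume = 458.32 × 0.3724 = 170.68 mL.
Additional alveolar pressure from trapping ≈ V_trapped / C = 170.68 / 60.305 = 2.83 cmH2O.

2.8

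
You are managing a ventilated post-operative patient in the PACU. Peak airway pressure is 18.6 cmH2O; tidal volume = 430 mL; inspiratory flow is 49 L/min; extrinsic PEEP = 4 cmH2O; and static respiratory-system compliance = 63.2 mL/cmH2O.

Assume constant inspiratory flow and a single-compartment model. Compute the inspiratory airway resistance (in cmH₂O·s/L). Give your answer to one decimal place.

9.5

Flow: 49 L/min ÷ 60 = 0.8167 L/s.
Equation of motion (constant flow): PIP = Vt/C + R·V̇ + PEEP.
R·V̇ = PIP − Vt/C − PEEP = 18.6 − 430/63.2 − 4 = 18.6 − 6.804 − 4 = 7.796 cmH2O.
R = 7.796 / 0.8167 = 9.546 cmH2O·s/L.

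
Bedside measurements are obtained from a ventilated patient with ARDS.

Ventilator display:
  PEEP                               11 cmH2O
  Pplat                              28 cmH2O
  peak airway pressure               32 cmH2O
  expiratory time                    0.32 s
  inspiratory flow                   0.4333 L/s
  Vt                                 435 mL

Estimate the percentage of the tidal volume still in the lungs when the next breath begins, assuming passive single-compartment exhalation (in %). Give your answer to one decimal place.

R = (PIP − Pplat)/V̇ = (32 − 28) / 0.4333 = 4.0/0.4333 = 9.231 cmH2O·s/L.
C = Vt/(Pplat − PEEP) = 435.0 / (28 − 11) = 435.0/17.0 = 25.588 mL/cmH2O.
τ = R × C = 9.231 × 0.02559 L/cmH2O = 0.2362 s.
Fraction remaining at end-expiration = e^(−Te/τ) = e^(−0.32/0.2362) = 0.258 → 25.8%.

25.8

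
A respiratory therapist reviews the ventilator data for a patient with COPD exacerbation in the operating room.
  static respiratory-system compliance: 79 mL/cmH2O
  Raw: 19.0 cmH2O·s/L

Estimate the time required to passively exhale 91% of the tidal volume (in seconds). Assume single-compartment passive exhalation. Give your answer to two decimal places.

3.61

τ = R × C = 19.0 × 79 mL/cmH2O = 19.0 × 0.079 L/cmH2O = 1.501 s.
Exhaled fraction f = 1 − e^(−t/τ) → t = −τ·ln(1 − f) = −1.501·ln(0.09) = 3.614 s.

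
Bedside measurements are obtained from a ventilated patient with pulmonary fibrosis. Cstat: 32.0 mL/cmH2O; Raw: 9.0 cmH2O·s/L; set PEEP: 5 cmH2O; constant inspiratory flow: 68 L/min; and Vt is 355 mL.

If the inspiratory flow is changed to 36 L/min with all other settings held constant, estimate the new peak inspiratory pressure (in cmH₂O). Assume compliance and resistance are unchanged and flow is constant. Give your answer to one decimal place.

21.5

Flow: 68 L/min ÷ 60 = 1.1333 L/s.
New flow: 36 L/min ÷ 60 = 0.6 L/s.
PIP = Vt/C + R·V̇ + PEEP (constant-flow equation of motion).
Only the resistive term changes: ΔPIP = R × ΔV̇ = 9.0 × (0.6 − 1.1333) = 9.0 × -0.5333 = -4.8 cmH2O.
Original PIP = 355/32.0 + 9.0×1.1333 + 5 = 26.293 cmH2O; new PIP = 26.293 + (-4.8) = 21.493 cmH2O.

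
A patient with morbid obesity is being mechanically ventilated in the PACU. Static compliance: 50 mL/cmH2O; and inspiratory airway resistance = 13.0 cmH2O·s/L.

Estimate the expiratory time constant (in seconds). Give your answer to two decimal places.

τ = R × C = 13.0 × 50 mL/cmH2O = 13.0 × 0.050 L/cmH2O = 0.65 s.

0.65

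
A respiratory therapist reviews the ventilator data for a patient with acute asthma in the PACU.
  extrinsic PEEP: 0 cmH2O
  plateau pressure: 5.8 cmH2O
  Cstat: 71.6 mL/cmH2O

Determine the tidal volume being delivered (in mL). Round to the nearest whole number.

Vt = Cstat × (Pplat − PEEP) = 71.6 × (5.8 − 0) = 71.6 × 5.8 = 415.28 mL.

415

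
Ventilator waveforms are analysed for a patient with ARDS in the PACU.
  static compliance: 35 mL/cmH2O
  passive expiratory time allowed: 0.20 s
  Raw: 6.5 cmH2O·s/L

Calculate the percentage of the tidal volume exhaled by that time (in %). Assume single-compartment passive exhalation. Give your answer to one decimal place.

τ = R × C = 6.5 × 35 mL/cmH2O = 6.5 × 0.035 L/cmH2O = 0.2275 s.
Passive exhalation: V(t)/V₀ = e^(−t/τ) = e^(−0.20/0.2275) = 0.4151.
Fraction exhaled = 1 − 0.4151 = 0.5849 → 58.49%.

58.5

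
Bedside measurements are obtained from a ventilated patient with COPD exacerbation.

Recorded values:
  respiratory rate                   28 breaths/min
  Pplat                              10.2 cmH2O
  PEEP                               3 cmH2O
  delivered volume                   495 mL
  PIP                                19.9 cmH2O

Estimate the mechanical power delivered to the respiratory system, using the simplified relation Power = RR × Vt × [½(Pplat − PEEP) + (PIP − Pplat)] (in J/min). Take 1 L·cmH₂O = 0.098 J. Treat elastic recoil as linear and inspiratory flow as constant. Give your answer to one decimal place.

18.1

Per-breath work = Vt × [½(Pplat−PEEP) + (PIP−Pplat)] = 0.495 × [0.5×7.2 + 9.7] = 0.495 × 13.3 = 6.584 L·cmH2O.
Power = 28 × 6.584 = 184.35 L·cmH2O/min.
× 0.098 J/(L·cmH2O) → 18.066 J/min.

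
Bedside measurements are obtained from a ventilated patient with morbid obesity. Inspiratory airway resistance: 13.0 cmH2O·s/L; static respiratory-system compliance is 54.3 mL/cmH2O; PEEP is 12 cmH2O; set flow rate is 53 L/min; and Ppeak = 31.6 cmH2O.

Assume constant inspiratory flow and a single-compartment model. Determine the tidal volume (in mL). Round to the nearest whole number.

441

Flow: 53 L/min ÷ 60 = 0.8833 L/s.
Equation of motion (constant flow): PIP = Vt/C + R·V̇ + PEEP.
Vt/C = PIP − R·V̇ − PEEP = 31.6 − 11.483 − 12 = 8.117 cmH2O.
Vt = C × 8.117 = 54.3 × 8.117 = 440.75 mL.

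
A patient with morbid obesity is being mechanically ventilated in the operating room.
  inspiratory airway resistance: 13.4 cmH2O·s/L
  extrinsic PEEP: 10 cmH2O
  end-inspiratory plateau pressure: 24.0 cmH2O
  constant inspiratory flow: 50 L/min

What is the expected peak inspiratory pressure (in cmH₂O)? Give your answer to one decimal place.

35.2

Flow: 50 L/min ÷ 60 = 0.8333 L/s.
PIP = Pplat + Raw × flow = 24.0 + 13.4 × 0.8333 = 24.0 + 11.166 = 35.166 cmH2O.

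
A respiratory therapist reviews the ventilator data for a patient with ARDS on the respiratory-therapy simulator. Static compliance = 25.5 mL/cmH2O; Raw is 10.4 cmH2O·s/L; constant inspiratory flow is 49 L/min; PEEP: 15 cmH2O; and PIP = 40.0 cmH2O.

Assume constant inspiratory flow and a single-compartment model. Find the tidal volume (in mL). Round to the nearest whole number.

Flow: 49 L/min ÷ 60 = 0.8167 L/s.
Equation of motion (constant flow): PIP = Vt/C + R·V̇ + PEEP.
Vt/C = PIP − R·V̇ − PEEP = 40.0 − 8.494 − 15 = 16.506 cmH2O.
Vt = C × 16.506 = 25.5 × 16.506 = 420.9 mL.

421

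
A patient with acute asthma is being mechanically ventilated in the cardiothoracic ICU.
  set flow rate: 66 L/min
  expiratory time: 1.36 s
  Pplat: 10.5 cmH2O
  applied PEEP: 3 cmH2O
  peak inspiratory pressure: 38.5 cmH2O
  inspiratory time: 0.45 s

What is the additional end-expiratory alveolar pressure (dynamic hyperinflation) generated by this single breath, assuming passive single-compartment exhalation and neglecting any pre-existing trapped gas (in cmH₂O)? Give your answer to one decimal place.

Flow: 66 L/min ÷ 60 = 1.1 L/s.
Vt = flow × Ti = 1.1 L/s × 0.45 s × 1000 mL/L = 495.0 mL.
R = (PIP − Pplat)/V̇ = (38.5 − 10.5) / 1.1 = 28.0/1.1 = 25.455 cmH2O·s/L.
C = Vt/(Pplat − PEEP) = 495.0 / (10.5 − 3) = 495.0/7.5 = 66.0 mL/cmH2O.
τ = R × C = 25.455 × 0.066 L/cmH2O = 1.68 s.
Fraction remaining = e^(−Te/τ) = e^(−1.36/1.68) = 0.4451; trapped volume = 495.0 × 0.4451 = 220.32 mL.
Additional alveolar pressure from trapping ≈ V_trapped / C = 220.32 / 66.0 = 3.338 cmH2O.

3.3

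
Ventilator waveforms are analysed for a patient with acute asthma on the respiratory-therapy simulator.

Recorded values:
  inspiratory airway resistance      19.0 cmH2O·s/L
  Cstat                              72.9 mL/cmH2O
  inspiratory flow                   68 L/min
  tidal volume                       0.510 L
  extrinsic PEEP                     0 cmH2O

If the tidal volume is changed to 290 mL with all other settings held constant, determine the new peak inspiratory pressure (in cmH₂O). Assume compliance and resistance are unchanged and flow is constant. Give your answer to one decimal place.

25.5

Flow: 68 L/min ÷ 60 = 1.1333 L/s.
PIP = Vt/C + R·V̇ + PEEP (constant-flow equation of motion).
Only the elastic term changes: ΔPIP = ΔVt / C = (290 − 510) / 72.9 = -3.018 cmH2O.
Original PIP = 510/72.9 + 19.0×1.1333 + 0 = 28.529 cmH2O; new PIP = 28.529 + (-3.018) = 25.511 cmH2O.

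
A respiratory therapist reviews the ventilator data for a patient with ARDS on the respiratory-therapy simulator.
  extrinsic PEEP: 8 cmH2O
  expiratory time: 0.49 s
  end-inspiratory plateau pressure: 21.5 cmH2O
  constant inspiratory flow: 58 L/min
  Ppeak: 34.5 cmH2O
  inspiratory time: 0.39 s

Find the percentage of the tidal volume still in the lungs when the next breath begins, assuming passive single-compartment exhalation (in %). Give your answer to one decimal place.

27.1

Flow: 58 L/min ÷ 60 = 0.9667 L/s.
Vt = flow × Ti = 0.9667 L/s × 0.39 s × 1000 mL/L = 377.01 mL.
R = (PIP − Pplat)/V̇ = (34.5 − 21.5) / 0.9667 = 13.0/0.9667 = 13.448 cmH2O·s/L.
C = Vt/(Pplat − PEEP) = 377.01 / (21.5 − 8) = 377.01/13.5 = 27.927 mL/cmH2O.
τ = R × C = 13.448 × 0.02793 L/cmH2O = 0.3756 s.
Fraction remaining at end-expiration = e^(−Te/τ) = e^(−0.49/0.3756) = 0.2713 → 27.13%.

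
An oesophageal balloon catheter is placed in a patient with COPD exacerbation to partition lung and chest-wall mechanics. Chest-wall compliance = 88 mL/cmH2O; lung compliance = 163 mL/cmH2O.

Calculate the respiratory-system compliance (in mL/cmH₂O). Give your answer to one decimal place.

Lung and chest wall are elastances in series: 1/Crs = 1/CL + 1/Ccw.
1/Crs = 1/163 + 1/88 = 0.0175.
Crs = 57.143 mL/cmH2O.

57.1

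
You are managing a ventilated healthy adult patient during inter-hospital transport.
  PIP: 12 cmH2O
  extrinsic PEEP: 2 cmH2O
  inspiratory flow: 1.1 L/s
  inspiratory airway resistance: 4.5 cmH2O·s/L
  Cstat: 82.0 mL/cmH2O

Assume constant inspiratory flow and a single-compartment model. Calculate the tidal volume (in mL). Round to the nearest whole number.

414

Equation of motion (constant flow): PIP = Vt/C + R·V̇ + PEEP.
Vt/C = PIP − R·V̇ − PEEP = 12 − 4.95 − 2 = 5.05 cmH2O.
Vt = C × 5.05 = 82.0 × 5.05 = 414.1 mL.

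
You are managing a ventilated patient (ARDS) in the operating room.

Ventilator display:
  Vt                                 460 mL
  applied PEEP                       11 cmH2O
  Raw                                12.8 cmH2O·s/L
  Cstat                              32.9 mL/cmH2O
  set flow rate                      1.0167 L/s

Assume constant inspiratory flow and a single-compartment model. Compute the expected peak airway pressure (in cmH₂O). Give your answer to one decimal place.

38.0

Equation of motion (constant flow): PIP = Vt/C + R·V̇ + PEEP.
PIP = 460/32.9 + 12.8×1.0167 + 11 = 13.982 + 13.014 + 11 = 37.996 cmH2O.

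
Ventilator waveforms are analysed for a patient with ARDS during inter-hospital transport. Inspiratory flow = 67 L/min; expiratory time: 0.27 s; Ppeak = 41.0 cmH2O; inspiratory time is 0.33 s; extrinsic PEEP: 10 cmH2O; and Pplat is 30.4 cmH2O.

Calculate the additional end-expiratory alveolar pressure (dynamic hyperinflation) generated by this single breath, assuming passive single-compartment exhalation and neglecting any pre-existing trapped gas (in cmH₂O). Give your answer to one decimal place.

4.2

Flow: 67 L/min ÷ 60 = 1.1167 L/s.
Vt = flow × Ti = 1.1167 L/s × 0.33 s × 1000 mL/L = 368.51 mL.
R = (PIP − Pplat)/V̇ = (41.0 − 30.4) / 1.1167 = 10.6/1.1167 = 9.492 cmH2O·s/L.
C = Vt/(Pplat − PEEP) = 368.51 / (30.4 − 10) = 368.51/20.4 = 18.064 mL/cmH2O.
τ = R × C = 9.492 × 0.01806 L/cmH2O = 0.1714 s.
Fraction remaining = e^(−Te/τ) = e^(−0.27/0.1714) = 0.207; trapped volume = 368.51 × 0.207 = 76.282 mL.
Additional alveolar pressure from trapping ≈ V_trapped / C = 76.282 / 18.064 = 4.223 cmH2O.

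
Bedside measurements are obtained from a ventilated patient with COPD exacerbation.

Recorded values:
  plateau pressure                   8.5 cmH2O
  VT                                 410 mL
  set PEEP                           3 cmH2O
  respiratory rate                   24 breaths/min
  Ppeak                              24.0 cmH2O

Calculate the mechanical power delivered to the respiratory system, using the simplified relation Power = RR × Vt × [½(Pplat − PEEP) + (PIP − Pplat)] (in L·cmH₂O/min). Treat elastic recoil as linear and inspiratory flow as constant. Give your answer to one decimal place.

179.6

Per-breath work = Vt × [½(Pplat−PEEP) + (PIP−Pplat)] = 0.410 × [0.5×5.5 + 15.5] = 0.410 × 18.25 = 7.483 L·cmH2O.
Power = 24 × 7.483 = 179.59 L·cmH2O/min.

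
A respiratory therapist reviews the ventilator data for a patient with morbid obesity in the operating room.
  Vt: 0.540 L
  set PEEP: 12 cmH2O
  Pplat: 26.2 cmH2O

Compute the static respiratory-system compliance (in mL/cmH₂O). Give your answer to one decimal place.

Cstat = Vt / (Pplat − PEEP) = 540 / (26.2 − 12) = 540 / 14.2 = 38.028 mL/cmH2O.

38.0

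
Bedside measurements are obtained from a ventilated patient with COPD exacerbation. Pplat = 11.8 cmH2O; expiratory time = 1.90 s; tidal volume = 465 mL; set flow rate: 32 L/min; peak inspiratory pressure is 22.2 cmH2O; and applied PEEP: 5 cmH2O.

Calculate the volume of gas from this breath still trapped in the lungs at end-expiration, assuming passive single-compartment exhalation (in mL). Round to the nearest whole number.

112

Flow: 32 L/min ÷ 60 = 0.5333 L/s.
R = (PIP − Pplat)/V̇ = (22.2 − 11.8) / 0.5333 = 10.4/0.5333 = 19.501 cmH2O·s/L.
C = Vt/(Pplat − PEEP) = 465.0 / (11.8 − 5) = 465.0/6.8 = 68.382 mL/cmH2O.
τ = R × C = 19.501 × 0.06838 L/cmH2O = 1.333 s.
Fraction remaining = e^(−Te/τ) = e^(−1.90/1.333) = 0.2404.
Trapped volume = 465.0 × 0.2404 = 111.79 mL.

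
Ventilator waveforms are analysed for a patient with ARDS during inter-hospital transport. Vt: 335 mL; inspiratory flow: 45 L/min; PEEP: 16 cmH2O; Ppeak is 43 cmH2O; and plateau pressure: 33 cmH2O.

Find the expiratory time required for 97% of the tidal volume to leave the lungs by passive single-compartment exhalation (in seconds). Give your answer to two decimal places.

Flow: 45 L/min ÷ 60 = 0.75 L/s.
R = (PIP − Pplat)/V̇ = (43 − 33) / 0.75 = 10.0/0.75 = 13.333 cmH2O·s/L.
C = Vt/(Pplat − PEEP) = 335.0 / (33 − 16) = 335.0/17.0 = 19.706 mL/cmH2O.
τ = R × C = 13.333 × 0.01971 L/cmH2O = 0.2628 s.
t = −τ·ln(1 − 0.97) = −0.2628·ln(0.03) = 0.9215 s.

0.92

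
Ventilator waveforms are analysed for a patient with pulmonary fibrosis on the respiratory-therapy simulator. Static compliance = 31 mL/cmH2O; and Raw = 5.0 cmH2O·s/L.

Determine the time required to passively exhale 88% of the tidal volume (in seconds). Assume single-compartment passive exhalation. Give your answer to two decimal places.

τ = R × C = 5.0 × 31 mL/cmH2O = 5.0 × 0.031 L/cmH2O = 0.155 s.
Exhaled fraction f = 1 − e^(−t/τ) → t = −τ·ln(1 − f) = −0.155·ln(0.12) = 0.3286 s.

0.33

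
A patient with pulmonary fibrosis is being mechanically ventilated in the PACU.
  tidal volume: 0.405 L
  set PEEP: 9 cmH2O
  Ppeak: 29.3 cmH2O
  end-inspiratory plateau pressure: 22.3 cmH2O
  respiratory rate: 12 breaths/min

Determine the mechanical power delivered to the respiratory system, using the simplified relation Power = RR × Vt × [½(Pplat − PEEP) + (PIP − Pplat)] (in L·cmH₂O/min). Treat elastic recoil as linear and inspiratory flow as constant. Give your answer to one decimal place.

Per-breath work = Vt × [½(Pplat−PEEP) + (PIP−Pplat)] = 0.405 × [0.5×13.3 + 7.0] = 0.405 × 13.65 = 5.528 L·cmH2O.
Power = 12 × 5.528 = 66.336 L·cmH2O/min.

66.3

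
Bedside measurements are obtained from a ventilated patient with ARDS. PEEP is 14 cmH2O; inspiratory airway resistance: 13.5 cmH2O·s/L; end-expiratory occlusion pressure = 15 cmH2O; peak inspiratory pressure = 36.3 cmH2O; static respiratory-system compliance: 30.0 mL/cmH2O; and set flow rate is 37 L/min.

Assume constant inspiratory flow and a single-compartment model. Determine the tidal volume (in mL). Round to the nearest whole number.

Flow: 37 L/min ÷ 60 = 0.6167 L/s.
Total PEEP = 15 cmH2O (set 14 + intrinsic 1); this is the baseline alveolar pressure.
Equation of motion (constant flow): PIP = Vt/C + R·V̇ + PEEP.
Vt/C = PIP − R·V̇ − PEEP = 36.3 − 8.325 − 15 = 12.975 cmH2O.
Vt = C × 12.975 = 30.0 × 12.975 = 389.25 mL.

389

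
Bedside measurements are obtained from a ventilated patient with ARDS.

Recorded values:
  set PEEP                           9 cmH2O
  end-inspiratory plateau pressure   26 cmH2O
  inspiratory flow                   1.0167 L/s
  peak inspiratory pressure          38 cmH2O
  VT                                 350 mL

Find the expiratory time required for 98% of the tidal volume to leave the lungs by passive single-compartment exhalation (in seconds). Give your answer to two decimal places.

0.95

R = (PIP − Pplat)/V̇ = (38 − 26) / 1.0167 = 12.0/1.0167 = 11.803 cmH2O·s/L.
C = Vt/(Pplat − PEEP) = 350.0 / (26 − 9) = 350.0/17.0 = 20.588 mL/cmH2O.
τ = R × C = 11.803 × 0.02059 L/cmH2O = 0.243 s.
t = −τ·ln(1 − 0.98) = −0.243·ln(0.02) = 0.9506 s.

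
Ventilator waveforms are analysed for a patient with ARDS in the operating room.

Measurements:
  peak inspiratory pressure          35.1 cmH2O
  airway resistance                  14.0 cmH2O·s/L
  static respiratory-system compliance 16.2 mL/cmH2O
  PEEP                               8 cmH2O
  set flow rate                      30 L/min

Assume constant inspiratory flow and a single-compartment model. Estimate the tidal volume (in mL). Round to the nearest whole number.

326

Flow: 30 L/min ÷ 60 = 0.5 L/s.
Equation of motion (constant flow): PIP = Vt/C + R·V̇ + PEEP.
Vt/C = PIP − R·V̇ − PEEP = 35.1 − 7.0 − 8 = 20.1 cmH2O.
Vt = C × 20.1 = 16.2 × 20.1 = 325.62 mL.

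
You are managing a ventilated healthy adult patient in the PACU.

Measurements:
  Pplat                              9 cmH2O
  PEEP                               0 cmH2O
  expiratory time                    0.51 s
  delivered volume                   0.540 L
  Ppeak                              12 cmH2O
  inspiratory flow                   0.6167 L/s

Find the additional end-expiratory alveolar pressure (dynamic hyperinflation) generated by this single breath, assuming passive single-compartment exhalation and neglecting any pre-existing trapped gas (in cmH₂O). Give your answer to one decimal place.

R = (PIP − Pplat)/V̇ = (12 − 9) / 0.6167 = 3.0/0.6167 = 4.865 cmH2O·s/L.
C = Vt/(Pplat − PEEP) = 540.0 / (9 − 0) = 540.0/9.0 = 60.0 mL/cmH2O.
τ = R × C = 4.865 × 0.06 L/cmH2O = 0.2919 s.
Fraction remaining = e^(−Te/τ) = e^(−0.51/0.2919) = 0.1743; trapped volume = 540.0 × 0.1743 = 94.122 mL.
Additional alveolar pressure from trapping ≈ V_trapped / C = 94.122 / 60.0 = 1.569 cmH2O.

1.6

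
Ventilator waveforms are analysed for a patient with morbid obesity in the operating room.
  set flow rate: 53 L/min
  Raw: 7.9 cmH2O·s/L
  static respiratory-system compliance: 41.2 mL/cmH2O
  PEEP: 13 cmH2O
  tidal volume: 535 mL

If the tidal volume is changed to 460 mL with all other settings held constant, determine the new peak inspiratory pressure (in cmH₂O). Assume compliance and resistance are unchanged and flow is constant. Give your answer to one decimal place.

31.1

Flow: 53 L/min ÷ 60 = 0.8833 L/s.
PIP = Vt/C + R·V̇ + PEEP (constant-flow equation of motion).
Only the elastic term changes: ΔPIP = ΔVt / C = (460 − 535) / 41.2 = -1.82 cmH2O.
Original PIP = 535/41.2 + 7.9×0.8833 + 13 = 32.964 cmH2O; new PIP = 32.964 + (-1.82) = 31.144 cmH2O.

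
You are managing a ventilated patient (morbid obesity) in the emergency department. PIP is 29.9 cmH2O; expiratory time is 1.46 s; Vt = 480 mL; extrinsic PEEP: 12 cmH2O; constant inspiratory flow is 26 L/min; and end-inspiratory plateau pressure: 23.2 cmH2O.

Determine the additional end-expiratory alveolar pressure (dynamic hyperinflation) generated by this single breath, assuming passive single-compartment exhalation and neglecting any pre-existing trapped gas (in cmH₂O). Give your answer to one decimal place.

1.2

Flow: 26 L/min ÷ 60 = 0.4333 L/s.
R = (PIP − Pplat)/V̇ = (29.9 − 23.2) / 0.4333 = 6.7/0.4333 = 15.463 cmH2O·s/L.
C = Vt/(Pplat − PEEP) = 480.0 / (23.2 − 12) = 480.0/11.2 = 42.857 mL/cmH2O.
τ = R × C = 15.463 × 0.04286 L/cmH2O = 0.6627 s.
Fraction remaining = e^(−Te/τ) = e^(−1.46/0.6627) = 0.1105; trapped volume = 480.0 × 0.1105 = 53.04 mL.
Additional alveolar pressure from trapping ≈ V_trapped / C = 53.04 / 42.857 = 1.238 cmH2O.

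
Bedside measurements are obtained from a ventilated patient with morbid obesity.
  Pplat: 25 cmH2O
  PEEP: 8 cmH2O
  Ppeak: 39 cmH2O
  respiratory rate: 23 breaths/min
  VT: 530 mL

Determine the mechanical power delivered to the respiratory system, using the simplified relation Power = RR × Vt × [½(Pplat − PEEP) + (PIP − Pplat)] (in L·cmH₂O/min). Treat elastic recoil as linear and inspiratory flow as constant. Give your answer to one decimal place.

274.3

Per-breath work = Vt × [½(Pplat−PEEP) + (PIP−Pplat)] = 0.530 × [0.5×17.0 + 14.0] = 0.530 × 22.5 = 11.925 L·cmH2O.
Power = 23 × 11.925 = 274.28 L·cmH2O/min.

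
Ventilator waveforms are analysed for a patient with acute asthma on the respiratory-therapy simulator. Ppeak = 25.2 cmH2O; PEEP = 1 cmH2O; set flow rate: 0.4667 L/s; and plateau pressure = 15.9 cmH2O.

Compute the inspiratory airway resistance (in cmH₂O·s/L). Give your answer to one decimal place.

Raw = (PIP − Pplat) / flow = (25.2 − 15.9) / 0.4667 = 9.3 / 0.4667 = 19.927 cmH2O·s/L.

19.9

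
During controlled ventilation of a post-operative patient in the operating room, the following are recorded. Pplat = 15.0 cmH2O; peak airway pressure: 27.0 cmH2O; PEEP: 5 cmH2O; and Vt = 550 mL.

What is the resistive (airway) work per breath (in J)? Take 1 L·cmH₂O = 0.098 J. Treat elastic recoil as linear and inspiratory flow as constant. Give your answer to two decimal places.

0.65

With constant inspiratory flow the resistive pressure is constant at PIP − Pplat = 27.0 − 15.0 = 12.0 cmH2O, so resistive work = 12.0 × 0.550 = 6.6 L·cmH2O.
× 0.098 J/(L·cmH2O) → 0.6468 J.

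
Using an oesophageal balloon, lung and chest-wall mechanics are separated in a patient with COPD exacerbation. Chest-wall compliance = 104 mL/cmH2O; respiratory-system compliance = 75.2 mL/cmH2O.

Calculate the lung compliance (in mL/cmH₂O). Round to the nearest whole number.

1/CL = 1/Crs − 1/Ccw.
1/CL = 1/75.2 − 1/104 = 0.003682.
CL = 271.59 mL/cmH2O.

272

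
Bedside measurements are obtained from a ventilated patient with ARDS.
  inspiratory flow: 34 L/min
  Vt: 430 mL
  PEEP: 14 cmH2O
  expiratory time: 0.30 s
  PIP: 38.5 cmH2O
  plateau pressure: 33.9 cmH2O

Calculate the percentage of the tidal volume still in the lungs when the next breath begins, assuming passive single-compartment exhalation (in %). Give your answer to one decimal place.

Flow: 34 L/min ÷ 60 = 0.5667 L/s.
R = (PIP − Pplat)/V̇ = (38.5 − 33.9) / 0.5667 = 4.6/0.5667 = 8.117 cmH2O·s/L.
C = Vt/(Pplat − PEEP) = 430.0 / (33.9 − 14) = 430.0/19.9 = 21.608 mL/cmH2O.
τ = R × C = 8.117 × 0.02161 L/cmH2O = 0.1754 s.
Fraction remaining at end-expiration = e^(−Te/τ) = e^(−0.30/0.1754) = 0.1808 → 18.08%.

18.1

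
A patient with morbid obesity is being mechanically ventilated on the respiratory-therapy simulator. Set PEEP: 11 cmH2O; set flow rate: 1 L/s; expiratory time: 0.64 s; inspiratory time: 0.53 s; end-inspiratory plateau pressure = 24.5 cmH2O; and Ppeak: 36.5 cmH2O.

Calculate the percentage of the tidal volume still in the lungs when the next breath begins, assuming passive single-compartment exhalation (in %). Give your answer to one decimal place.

Vt = flow × Ti = 1 L/s × 0.53 s × 1000 mL/L = 530.0 mL.
R = (PIP − Pplat)/V̇ = (36.5 − 24.5) / 1 = 12.0/1 = 12.0 cmH2O·s/L.
C = Vt/(Pplat − PEEP) = 530.0 / (24.5 − 11) = 530.0/13.5 = 39.259 mL/cmH2O.
τ = R × C = 12.0 × 0.03926 L/cmH2O = 0.4711 s.
Fraction remaining at end-expiration = e^(−Te/τ) = e^(−0.64/0.4711) = 0.257 → 25.7%.

25.7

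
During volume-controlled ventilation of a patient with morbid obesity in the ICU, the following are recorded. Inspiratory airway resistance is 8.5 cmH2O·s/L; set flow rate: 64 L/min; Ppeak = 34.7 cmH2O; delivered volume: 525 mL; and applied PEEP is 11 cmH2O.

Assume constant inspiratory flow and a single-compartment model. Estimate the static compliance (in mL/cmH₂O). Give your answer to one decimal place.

Flow: 64 L/min ÷ 60 = 1.0667 L/s.
Equation of motion (constant flow): PIP = Vt/C + R·V̇ + PEEP.
Vt/C = PIP − R·V̇ − PEEP = 34.7 − 8.5×1.0667 − 11 = 34.7 − 9.067 − 11 = 14.633 cmH2O.
C = Vt / 14.633 = 525 / 14.633 = 35.878 mL/cmH2O.

35.9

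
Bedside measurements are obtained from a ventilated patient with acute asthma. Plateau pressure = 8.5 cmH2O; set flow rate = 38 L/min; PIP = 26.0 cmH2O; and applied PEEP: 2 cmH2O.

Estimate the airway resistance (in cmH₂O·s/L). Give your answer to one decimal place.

Flow: 38 L/min ÷ 60 = 0.6333 L/s.
Raw = (PIP − Pplat) / flow = (26.0 − 8.5) / 0.6333 = 17.5 / 0.6333 = 27.633 cmH2O·s/L.

27.6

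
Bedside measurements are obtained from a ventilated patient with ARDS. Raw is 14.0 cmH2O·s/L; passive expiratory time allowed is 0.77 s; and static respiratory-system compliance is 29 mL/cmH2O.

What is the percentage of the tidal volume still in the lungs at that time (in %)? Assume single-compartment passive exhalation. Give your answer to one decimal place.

τ = R × C = 14.0 × 29 mL/cmH2O = 14.0 × 0.029 L/cmH2O = 0.406 s.
Passive exhalation: V(t)/V₀ = e^(−t/τ) = e^(−0.77/0.406) = 0.1501.
Fraction remaining = 0.1501 → 15.01%.

15.0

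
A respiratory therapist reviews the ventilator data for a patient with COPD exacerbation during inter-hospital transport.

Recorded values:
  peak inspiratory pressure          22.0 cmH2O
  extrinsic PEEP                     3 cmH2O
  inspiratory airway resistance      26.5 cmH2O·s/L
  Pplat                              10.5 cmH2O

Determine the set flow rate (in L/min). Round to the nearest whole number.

flow = (PIP − Pplat) / Raw = (22.0 − 10.5) / 26.5 = 0.434 L/s × 60 = 26.04 L/min.

26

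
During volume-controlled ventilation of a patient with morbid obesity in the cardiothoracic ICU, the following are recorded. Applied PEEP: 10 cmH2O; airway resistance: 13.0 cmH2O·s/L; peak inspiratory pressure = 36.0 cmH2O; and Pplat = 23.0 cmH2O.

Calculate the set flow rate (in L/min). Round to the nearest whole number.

60

flow = (PIP − Pplat) / Raw = (36.0 − 23.0) / 13.0 = 1.0 L/s × 60 = 60.0 L/min.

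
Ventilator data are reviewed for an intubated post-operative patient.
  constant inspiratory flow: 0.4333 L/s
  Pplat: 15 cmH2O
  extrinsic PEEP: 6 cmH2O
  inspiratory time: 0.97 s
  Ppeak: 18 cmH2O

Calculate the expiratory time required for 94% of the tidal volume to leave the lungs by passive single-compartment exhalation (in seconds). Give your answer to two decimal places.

0.91

Vt = flow × Ti = 0.4333 L/s × 0.97 s × 1000 mL/L = 420.3 mL.
R = (PIP − Pplat)/V̇ = (18 − 15) / 0.4333 = 3.0/0.4333 = 6.924 cmH2O·s/L.
C = Vt/(Pplat − PEEP) = 420.3 / (15 − 6) = 420.3/9.0 = 46.7 mL/cmH2O.
τ = R × C = 6.924 × 0.0467 L/cmH2O = 0.3234 s.
t = −τ·ln(1 − 0.94) = −0.3234·ln(0.06) = 0.9099 s.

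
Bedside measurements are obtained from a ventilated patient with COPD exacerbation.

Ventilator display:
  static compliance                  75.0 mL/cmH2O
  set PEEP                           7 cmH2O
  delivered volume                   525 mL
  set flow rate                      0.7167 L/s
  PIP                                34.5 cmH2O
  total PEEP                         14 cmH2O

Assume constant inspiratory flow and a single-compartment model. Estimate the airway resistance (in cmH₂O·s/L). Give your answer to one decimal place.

18.8

Total PEEP = 14 cmH2O (set 7 + intrinsic 7); this is the baseline alveolar pressure.
Equation of motion (constant flow): PIP = Vt/C + R·V̇ + PEEP.
R·V̇ = PIP − Vt/C − PEEP = 34.5 − 525/75.0 − 14 = 34.5 − 7.0 − 14 = 13.5 cmH2O.
R = 13.5 / 0.7167 = 18.836 cmH2O·s/L.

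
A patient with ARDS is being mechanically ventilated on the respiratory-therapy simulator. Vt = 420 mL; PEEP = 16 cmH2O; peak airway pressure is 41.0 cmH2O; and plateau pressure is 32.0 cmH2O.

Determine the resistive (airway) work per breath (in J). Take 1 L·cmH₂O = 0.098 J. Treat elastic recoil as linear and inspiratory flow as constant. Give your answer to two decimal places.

0.37

With constant inspiratory flow the resistive pressure is constant at PIP − Pplat = 41.0 − 32.0 = 9.0 cmH2O, so resistive work = 9.0 × 0.420 = 3.78 L·cmH2O.
× 0.098 J/(L·cmH2O) → 0.3704 J.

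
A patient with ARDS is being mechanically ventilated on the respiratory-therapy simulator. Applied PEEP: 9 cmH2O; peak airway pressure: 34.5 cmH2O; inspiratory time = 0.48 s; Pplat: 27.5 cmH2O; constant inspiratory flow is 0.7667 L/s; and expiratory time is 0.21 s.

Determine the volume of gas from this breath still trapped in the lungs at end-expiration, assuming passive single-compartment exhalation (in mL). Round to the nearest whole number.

116

Vt = flow × Ti = 0.7667 L/s × 0.48 s × 1000 mL/L = 368.02 mL.
R = (PIP − Pplat)/V̇ = (34.5 − 27.5) / 0.7667 = 7.0/0.7667 = 9.13 cmH2O·s/L.
C = Vt/(Pplat − PEEP) = 368.02 / (27.5 − 9) = 368.02/18.5 = 19.893 mL/cmH2O.
τ = R × C = 9.13 × 0.01989 L/cmH2O = 0.1816 s.
Fraction remaining = e^(−Te/τ) = e^(−0.21/0.1816) = 0.3146.
Trapped volume = 368.02 × 0.3146 = 115.78 mL.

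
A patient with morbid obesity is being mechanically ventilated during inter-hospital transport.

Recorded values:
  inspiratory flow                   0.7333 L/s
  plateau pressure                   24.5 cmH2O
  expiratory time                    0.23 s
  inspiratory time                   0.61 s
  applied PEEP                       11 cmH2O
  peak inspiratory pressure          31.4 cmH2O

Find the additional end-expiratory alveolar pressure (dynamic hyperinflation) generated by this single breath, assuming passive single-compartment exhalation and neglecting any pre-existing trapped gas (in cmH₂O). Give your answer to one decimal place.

Vt = flow × Ti = 0.7333 L/s × 0.61 s × 1000 mL/L = 447.31 mL.
R = (PIP − Pplat)/V̇ = (31.4 − 24.5) / 0.7333 = 6.9/0.7333 = 9.41 cmH2O·s/L.
C = Vt/(Pplat − PEEP) = 447.31 / (24.5 − 11) = 447.31/13.5 = 33.134 mL/cmH2O.
τ = R × C = 9.41 × 0.03313 L/cmH2O = 0.3118 s.
Fraction remaining = e^(−Te/τ) = e^(−0.23/0.3118) = 0.4782; trapped volume = 447.31 × 0.4782 = 213.9 mL.
Additional alveolar pressure from trapping ≈ V_trapped / C = 213.9 / 33.134 = 6.456 cmH2O.

6.5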